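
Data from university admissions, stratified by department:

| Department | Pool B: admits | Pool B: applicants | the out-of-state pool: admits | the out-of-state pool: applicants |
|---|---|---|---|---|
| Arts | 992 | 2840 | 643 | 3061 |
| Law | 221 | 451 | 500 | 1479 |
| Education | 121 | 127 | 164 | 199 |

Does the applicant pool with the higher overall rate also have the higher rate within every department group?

Yes

Arts: Pool B 992/2840 = 34.9%, the out-of-state pool 643/3061 = 21.0% → Pool B
Law: Pool B 221/451 = 49.0%, the out-of-state pool 500/1479 = 33.8% → Pool B
Education: Pool B 121/127 = 95.3%, the out-of-state pool 164/199 = 82.4% → Pool B
Overall: Pool B 1334/3418 = 39.0%, the out-of-state pool 1307/4739 = 27.6% → Pool B
Pool B wins overall and in every department group — no reversal.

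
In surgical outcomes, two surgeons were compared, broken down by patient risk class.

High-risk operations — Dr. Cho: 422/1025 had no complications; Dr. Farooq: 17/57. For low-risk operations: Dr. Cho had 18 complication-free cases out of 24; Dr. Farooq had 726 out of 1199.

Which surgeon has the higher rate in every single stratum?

Dr. Cho

High-risk: Dr. Cho 422/1025 = 41.2%, Dr. Farooq 17/57 = 29.8% → Dr. Cho
Low-risk: Dr. Cho 18/24 = 75.0%, Dr. Farooq 726/1199 = 60.6% → Dr. Cho
Dr. Cho has the higher rate in both groups.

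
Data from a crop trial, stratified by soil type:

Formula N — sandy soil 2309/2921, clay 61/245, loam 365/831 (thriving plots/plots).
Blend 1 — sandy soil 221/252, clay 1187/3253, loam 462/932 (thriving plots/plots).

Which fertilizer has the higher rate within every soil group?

Sandy soil: Formula N 2309/2921 = 79.0%, Blend 1 221/252 = 87.7% → Blend 1
Clay: Formula N 61/245 = 24.9%, Blend 1 1187/3253 = 36.5% → Blend 1
Loam: Formula N 365/831 = 43.9%, Blend 1 462/932 = 49.6% → Blend 1
Blend 1 has the higher rate in all 3 groups.

Blend 1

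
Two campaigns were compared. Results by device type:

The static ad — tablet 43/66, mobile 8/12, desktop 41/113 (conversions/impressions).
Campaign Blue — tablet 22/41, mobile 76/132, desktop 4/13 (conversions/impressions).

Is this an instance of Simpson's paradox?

Tablet: the static ad 43/66 = 65.2%, Campaign Blue 22/41 = 53.7% → the static ad
Mobile: the static ad 8/12 = 66.7%, Campaign Blue 76/132 = 57.6% → the static ad
Desktop: the static ad 41/113 = 36.3%, Campaign Blue 4/13 = 30.8% → the static ad
Overall: the static ad 92/191 = 48.2%, Campaign Blue 102/186 = 54.8% → Campaign Blue
The static ad wins each device group but Campaign Blue wins overall — the comparison reverses. The static ad's impressions skew toward desktop, which has a lower base rate.

Yes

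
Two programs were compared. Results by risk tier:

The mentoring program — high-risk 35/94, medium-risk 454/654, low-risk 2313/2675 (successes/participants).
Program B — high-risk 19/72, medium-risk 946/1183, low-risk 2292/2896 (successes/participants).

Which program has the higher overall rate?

High-risk: the mentoring program 35/94 = 37.2%, Program B 19/72 = 26.4% → the mentoring program
Medium-risk: the mentoring program 454/654 = 69.4%, Program B 946/1183 = 80.0% → Program B
Low-risk: the mentoring program 2313/2675 = 86.5%, Program B 2292/2896 = 79.1% → the mentoring program
Overall: the mentoring program 2802/3423 = 81.9%, Program B 3257/4151 = 78.5% → the mentoring program
(Neither sweeps every risk group, but the mentoring program has the higher pooled rate.)

the mentoring program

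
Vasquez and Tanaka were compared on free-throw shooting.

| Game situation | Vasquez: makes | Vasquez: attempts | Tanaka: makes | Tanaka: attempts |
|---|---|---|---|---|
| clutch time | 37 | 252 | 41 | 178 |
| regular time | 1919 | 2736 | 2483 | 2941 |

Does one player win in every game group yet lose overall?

No

Clutch time: Vasquez 37/252 = 14.7%, Tanaka 41/178 = 23.0% → Tanaka
Regular time: Vasquez 1919/2736 = 70.1%, Tanaka 2483/2941 = 84.4% → Tanaka
Overall: Vasquez 1956/2988 = 65.5%, Tanaka 2524/3119 = 80.9% → Tanaka
Tanaka wins overall and in every game group — no reversal.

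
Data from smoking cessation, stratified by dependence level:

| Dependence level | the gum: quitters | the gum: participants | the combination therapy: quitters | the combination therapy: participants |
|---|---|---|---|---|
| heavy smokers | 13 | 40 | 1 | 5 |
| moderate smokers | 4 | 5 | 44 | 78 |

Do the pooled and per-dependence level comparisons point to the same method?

Heavy smokers: the gum 13/40 = 32.5%, the combination therapy 1/5 = 20.0% → the gum
Moderate smokers: the gum 4/5 = 80.0%, the combination therapy 44/78 = 56.4% → the gum
Overall: the gum 17/45 = 37.8%, the combination therapy 45/83 = 54.2% → the combination therapy
The gum wins each dependence group but the combination therapy wins overall — the comparison reverses. The gum's participants skew toward heavy smokers, which has a lower base rate.

No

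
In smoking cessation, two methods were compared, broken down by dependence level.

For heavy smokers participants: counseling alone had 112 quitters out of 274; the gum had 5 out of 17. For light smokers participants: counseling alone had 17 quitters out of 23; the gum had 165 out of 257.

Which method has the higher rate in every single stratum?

counseling alone

Heavy smokers: counseling alone 112/274 = 40.9%, the gum 5/17 = 29.4% → counseling alone
Light smokers: counseling alone 17/23 = 73.9%, the gum 165/257 = 64.2% → counseling alone
Counseling alone has the higher rate in both groups.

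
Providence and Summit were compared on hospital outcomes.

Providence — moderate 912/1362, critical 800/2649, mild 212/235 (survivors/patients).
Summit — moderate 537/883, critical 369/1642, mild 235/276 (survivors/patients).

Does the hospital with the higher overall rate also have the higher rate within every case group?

Yes

Moderate: Providence 912/1362 = 67.0%, Summit 537/883 = 60.8% → Providence
Critical: Providence 800/2649 = 30.2%, Summit 369/1642 = 22.5% → Providence
Mild: Providence 212/235 = 90.2%, Summit 235/276 = 85.1% → Providence
Overall: Providence 1924/4246 = 45.3%, Summit 1141/2801 = 40.7% → Providence
Providence wins overall and in every case group — no reversal.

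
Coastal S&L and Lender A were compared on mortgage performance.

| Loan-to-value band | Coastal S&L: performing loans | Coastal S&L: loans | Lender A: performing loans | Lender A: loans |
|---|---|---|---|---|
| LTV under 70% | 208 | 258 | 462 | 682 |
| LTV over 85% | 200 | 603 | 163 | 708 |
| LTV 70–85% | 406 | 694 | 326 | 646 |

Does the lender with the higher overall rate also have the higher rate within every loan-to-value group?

Yes

LTV under 70%: Coastal S&L 208/258 = 80.6%, Lender A 462/682 = 67.7% → Coastal S&L
LTV over 85%: Coastal S&L 200/603 = 33.2%, Lender A 163/708 = 23.0% → Coastal S&L
LTV 70–85%: Coastal S&L 406/694 = 58.5%, Lender A 326/646 = 50.5% → Coastal S&L
Overall: Coastal S&L 814/1555 = 52.3%, Lender A 951/2036 = 46.7% → Coastal S&L
Coastal S&L wins overall and in every loan-to-value group — no reversal.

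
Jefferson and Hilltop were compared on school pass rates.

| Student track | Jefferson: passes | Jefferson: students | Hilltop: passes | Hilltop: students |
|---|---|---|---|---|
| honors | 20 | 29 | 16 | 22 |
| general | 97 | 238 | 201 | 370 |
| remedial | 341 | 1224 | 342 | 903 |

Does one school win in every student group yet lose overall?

No

Honors: Jefferson 20/29 = 69.0%, Hilltop 16/22 = 72.7% → Hilltop
General: Jefferson 97/238 = 40.8%, Hilltop 201/370 = 54.3% → Hilltop
Remedial: Jefferson 341/1224 = 27.9%, Hilltop 342/903 = 37.9% → Hilltop
Overall: Jefferson 458/1491 = 30.7%, Hilltop 559/1295 = 43.2% → Hilltop
Hilltop wins overall and in every student group — no reversal.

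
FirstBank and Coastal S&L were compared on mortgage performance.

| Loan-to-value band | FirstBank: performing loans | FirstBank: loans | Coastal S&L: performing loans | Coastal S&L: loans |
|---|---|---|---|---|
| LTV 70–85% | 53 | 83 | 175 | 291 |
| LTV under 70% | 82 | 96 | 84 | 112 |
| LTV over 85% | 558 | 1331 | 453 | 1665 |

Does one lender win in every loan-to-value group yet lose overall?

LTV 70–85%: FirstBank 53/83 = 63.9%, Coastal S&L 175/291 = 60.1% → FirstBank
LTV under 70%: FirstBank 82/96 = 85.4%, Coastal S&L 84/112 = 75.0% → FirstBank
LTV over 85%: FirstBank 558/1331 = 41.9%, Coastal S&L 453/1665 = 27.2% → FirstBank
Overall: FirstBank 693/1510 = 45.9%, Coastal S&L 712/2068 = 34.4% → FirstBank
FirstBank wins overall and in every loan-to-value group — no reversal.

No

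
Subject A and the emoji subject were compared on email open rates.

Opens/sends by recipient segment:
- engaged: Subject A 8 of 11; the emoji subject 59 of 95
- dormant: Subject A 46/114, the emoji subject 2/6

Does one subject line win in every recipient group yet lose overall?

Yes

Engaged: Subject A 8/11 = 72.7%, the emoji subject 59/95 = 62.1% → Subject A
Dormant: Subject A 46/114 = 40.4%, the emoji subject 2/6 = 33.3% → Subject A
Overall: Subject A 54/125 = 43.2%, the emoji subject 61/101 = 60.4% → the emoji subject
Subject A wins each recipient group but the emoji subject wins overall — the comparison reverses. Subject A's sends skew toward dormant, which has a lower base rate.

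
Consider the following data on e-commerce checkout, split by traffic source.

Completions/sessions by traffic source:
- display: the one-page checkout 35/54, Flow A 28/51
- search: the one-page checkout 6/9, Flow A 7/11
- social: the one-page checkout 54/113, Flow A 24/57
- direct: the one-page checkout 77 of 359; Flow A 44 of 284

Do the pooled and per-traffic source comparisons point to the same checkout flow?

Yes

Display: the one-page checkout 35/54 = 64.8%, Flow A 28/51 = 54.9% → the one-page checkout
Search: the one-page checkout 6/9 = 66.7%, Flow A 7/11 = 63.6% → the one-page checkout
Social: the one-page checkout 54/113 = 47.8%, Flow A 24/57 = 42.1% → the one-page checkout
Direct: the one-page checkout 77/359 = 21.4%, Flow A 44/284 = 15.5% → the one-page checkout
Overall: the one-page checkout 172/535 = 32.1%, Flow A 103/403 = 25.6% → the one-page checkout
The one-page checkout wins overall and in every traffic group — no reversal.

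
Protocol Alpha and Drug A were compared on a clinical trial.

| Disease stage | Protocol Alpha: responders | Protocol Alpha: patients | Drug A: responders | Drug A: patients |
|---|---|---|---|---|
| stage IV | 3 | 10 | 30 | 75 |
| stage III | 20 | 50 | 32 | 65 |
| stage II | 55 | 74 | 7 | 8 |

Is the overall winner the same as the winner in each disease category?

Stage IV: Protocol Alpha 3/10 = 30.0%, Drug A 30/75 = 40.0% → Drug A
Stage III: Protocol Alpha 20/50 = 40.0%, Drug A 32/65 = 49.2% → Drug A
Stage II: Protocol Alpha 55/74 = 74.3%, Drug A 7/8 = 87.5% → Drug A
Overall: Protocol Alpha 78/134 = 58.2%, Drug A 69/148 = 46.6% → Protocol Alpha
Drug A wins each disease group but Protocol Alpha wins overall — the comparison reverses. Drug A's patients skew toward stage IV, which has a lower base rate.

No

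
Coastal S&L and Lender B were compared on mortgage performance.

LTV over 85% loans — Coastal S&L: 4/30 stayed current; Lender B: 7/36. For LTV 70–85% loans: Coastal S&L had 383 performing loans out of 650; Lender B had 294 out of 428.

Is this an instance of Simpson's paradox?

No

LTV over 85%: Coastal S&L 4/30 = 13.3%, Lender B 7/36 = 19.4% → Lender B
LTV 70–85%: Coastal S&L 383/650 = 58.9%, Lender B 294/428 = 68.7% → Lender B
Overall: Coastal S&L 387/680 = 56.9%, Lender B 301/464 = 64.9% → Lender B
Lender B wins overall and in every loan-to-value group — no reversal.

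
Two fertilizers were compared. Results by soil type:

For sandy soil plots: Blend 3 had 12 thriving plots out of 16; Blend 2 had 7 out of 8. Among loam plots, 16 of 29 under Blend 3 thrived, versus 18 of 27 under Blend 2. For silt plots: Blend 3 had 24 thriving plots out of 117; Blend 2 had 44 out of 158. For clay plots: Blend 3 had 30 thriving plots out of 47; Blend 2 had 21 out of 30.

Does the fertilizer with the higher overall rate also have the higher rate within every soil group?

Yes

Sandy soil: Blend 3 12/16 = 75.0%, Blend 2 7/8 = 87.5% → Blend 2
Loam: Blend 3 16/29 = 55.2%, Blend 2 18/27 = 66.7% → Blend 2
Silt: Blend 3 24/117 = 20.5%, Blend 2 44/158 = 27.8% → Blend 2
Clay: Blend 3 30/47 = 63.8%, Blend 2 21/30 = 70.0% → Blend 2
Overall: Blend 3 82/209 = 39.2%, Blend 2 90/223 = 40.4% → Blend 2
Blend 2 wins overall and in every soil group — no reversal.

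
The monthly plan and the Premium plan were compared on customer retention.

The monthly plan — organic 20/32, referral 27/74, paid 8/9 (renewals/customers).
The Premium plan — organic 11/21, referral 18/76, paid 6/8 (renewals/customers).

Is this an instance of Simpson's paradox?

Organic: the monthly plan 20/32 = 62.5%, the Premium plan 11/21 = 52.4% → the monthly plan
Referral: the monthly plan 27/74 = 36.5%, the Premium plan 18/76 = 23.7% → the monthly plan
Paid: the monthly plan 8/9 = 88.9%, the Premium plan 6/8 = 75.0% → the monthly plan
Overall: the monthly plan 55/115 = 47.8%, the Premium plan 35/105 = 33.3% → the monthly plan
The monthly plan wins overall and in every signup group — no reversal.

No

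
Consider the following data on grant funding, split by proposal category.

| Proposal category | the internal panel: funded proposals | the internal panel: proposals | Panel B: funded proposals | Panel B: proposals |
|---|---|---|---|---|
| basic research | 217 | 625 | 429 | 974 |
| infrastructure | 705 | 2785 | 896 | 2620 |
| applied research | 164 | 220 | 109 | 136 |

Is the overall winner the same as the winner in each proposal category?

Basic research: the internal panel 217/625 = 34.7%, Panel B 429/974 = 44.0% → Panel B
Infrastructure: the internal panel 705/2785 = 25.3%, Panel B 896/2620 = 34.2% → Panel B
Applied research: the internal panel 164/220 = 74.5%, Panel B 109/136 = 80.1% → Panel B
Overall: the internal panel 1086/3630 = 29.9%, Panel B 1434/3730 = 38.4% → Panel B
Panel B wins overall and in every proposal group — no reversal.

Yes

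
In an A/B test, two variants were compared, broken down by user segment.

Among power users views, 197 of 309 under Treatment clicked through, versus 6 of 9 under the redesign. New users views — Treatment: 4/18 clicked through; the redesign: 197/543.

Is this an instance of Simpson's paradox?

Power users: Treatment 197/309 = 63.8%, the redesign 6/9 = 66.7% → the redesign
New users: Treatment 4/18 = 22.2%, the redesign 197/543 = 36.3% → the redesign
Overall: Treatment 201/327 = 61.5%, the redesign 203/552 = 36.8% → Treatment
The redesign wins each user group but Treatment wins overall — the comparison reverses. The redesign's views skew toward new users, which has a lower base rate.

Yes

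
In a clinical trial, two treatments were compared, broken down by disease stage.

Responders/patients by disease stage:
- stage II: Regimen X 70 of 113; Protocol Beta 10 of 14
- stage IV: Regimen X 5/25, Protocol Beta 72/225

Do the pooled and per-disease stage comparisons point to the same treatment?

Stage II: Regimen X 70/113 = 61.9%, Protocol Beta 10/14 = 71.4% → Protocol Beta
Stage IV: Regimen X 5/25 = 20.0%, Protocol Beta 72/225 = 32.0% → Protocol Beta
Overall: Regimen X 75/138 = 54.3%, Protocol Beta 82/239 = 34.3% → Regimen X
Protocol Beta wins each disease group but Regimen X wins overall — the comparison reverses. Protocol Beta's patients skew toward stage IV, which has a lower base rate.

No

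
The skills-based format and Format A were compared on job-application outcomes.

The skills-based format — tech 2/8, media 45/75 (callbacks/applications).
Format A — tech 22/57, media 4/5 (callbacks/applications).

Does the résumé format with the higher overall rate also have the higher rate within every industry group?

No

Tech: the skills-based format 2/8 = 25.0%, Format A 22/57 = 38.6% → Format A
Media: the skills-based format 45/75 = 60.0%, Format A 4/5 = 80.0% → Format A
Overall: the skills-based format 47/83 = 56.6%, Format A 26/62 = 41.9% → the skills-based format
Format A wins each industry group but the skills-based format wins overall — the comparison reverses. Format A's applications skew toward tech, which has a lower base rate.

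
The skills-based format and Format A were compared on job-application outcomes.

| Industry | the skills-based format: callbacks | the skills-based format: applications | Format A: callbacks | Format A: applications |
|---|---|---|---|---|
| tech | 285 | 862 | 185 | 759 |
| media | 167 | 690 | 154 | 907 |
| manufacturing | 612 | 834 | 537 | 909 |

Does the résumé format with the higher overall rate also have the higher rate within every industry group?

Yes

Tech: the skills-based format 285/862 = 33.1%, Format A 185/759 = 24.4% → the skills-based format
Media: the skills-based format 167/690 = 24.2%, Format A 154/907 = 17.0% → the skills-based format
Manufacturing: the skills-based format 612/834 = 73.4%, Format A 537/909 = 59.1% → the skills-based format
Overall: the skills-based format 1064/2386 = 44.6%, Format A 876/2575 = 34.0% → the skills-based format
The skills-based format wins overall and in every industry group — no reversal.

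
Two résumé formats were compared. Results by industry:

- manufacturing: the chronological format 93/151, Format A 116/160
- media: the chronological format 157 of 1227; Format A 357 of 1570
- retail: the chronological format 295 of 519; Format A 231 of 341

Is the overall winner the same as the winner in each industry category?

Yes

Manufacturing: the chronological format 93/151 = 61.6%, Format A 116/160 = 72.5% → Format A
Media: the chronological format 157/1227 = 12.8%, Format A 357/1570 = 22.7% → Format A
Retail: the chronological format 295/519 = 56.8%, Format A 231/341 = 67.7% → Format A
Overall: the chronological format 545/1897 = 28.7%, Format A 704/2071 = 34.0% → Format A
Format A wins overall and in every industry group — no reversal.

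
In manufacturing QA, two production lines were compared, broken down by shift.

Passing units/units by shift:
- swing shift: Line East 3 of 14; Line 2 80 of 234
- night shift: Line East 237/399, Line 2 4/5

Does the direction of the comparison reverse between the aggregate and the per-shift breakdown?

Swing shift: Line East 3/14 = 21.4%, Line 2 80/234 = 34.2% → Line 2
Night shift: Line East 237/399 = 59.4%, Line 2 4/5 = 80.0% → Line 2
Overall: Line East 240/413 = 58.1%, Line 2 84/239 = 35.1% → Line East
Line 2 wins each shift group but Line East wins overall — the comparison reverses. Line 2's units skew toward swing shift, which has a lower base rate.

Yes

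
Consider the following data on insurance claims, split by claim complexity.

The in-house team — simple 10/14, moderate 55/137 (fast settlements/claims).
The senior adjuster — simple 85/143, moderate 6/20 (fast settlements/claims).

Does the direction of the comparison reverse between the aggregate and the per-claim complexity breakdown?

Simple: the in-house team 10/14 = 71.4%, the senior adjuster 85/143 = 59.4% → the in-house team
Moderate: the in-house team 55/137 = 40.1%, the senior adjuster 6/20 = 30.0% → the in-house team
Overall: the in-house team 65/151 = 43.0%, the senior adjuster 91/163 = 55.8% → the senior adjuster
The in-house team wins each claim group but the senior adjuster wins overall — the comparison reverses. The in-house team's claims skew toward moderate, which has a lower base rate.

Yes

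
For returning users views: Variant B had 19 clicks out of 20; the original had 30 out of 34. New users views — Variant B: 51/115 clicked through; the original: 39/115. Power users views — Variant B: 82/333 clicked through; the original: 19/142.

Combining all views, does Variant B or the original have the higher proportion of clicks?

Variant B

Returning users: Variant B 19/20 = 95.0%, the original 30/34 = 88.2% → Variant B
New users: Variant B 51/115 = 44.3%, the original 39/115 = 33.9% → Variant B
Power users: Variant B 82/333 = 24.6%, the original 19/142 = 13.4% → Variant B
Overall: Variant B 152/468 = 32.5%, the original 88/291 = 30.2% → Variant B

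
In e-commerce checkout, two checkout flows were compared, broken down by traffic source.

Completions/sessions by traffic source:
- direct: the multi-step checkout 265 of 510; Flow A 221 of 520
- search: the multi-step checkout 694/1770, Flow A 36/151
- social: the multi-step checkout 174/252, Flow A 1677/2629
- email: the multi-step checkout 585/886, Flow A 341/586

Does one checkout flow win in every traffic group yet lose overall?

Direct: the multi-step checkout 265/510 = 52.0%, Flow A 221/520 = 42.5% → the multi-step checkout
Search: the multi-step checkout 694/1770 = 39.2%, Flow A 36/151 = 23.8% → the multi-step checkout
Social: the multi-step checkout 174/252 = 69.0%, Flow A 1677/2629 = 63.8% → the multi-step checkout
Email: the multi-step checkout 585/886 = 66.0%, Flow A 341/586 = 58.2% → the multi-step checkout
Overall: the multi-step checkout 1718/3418 = 50.3%, Flow A 2275/3886 = 58.5% → Flow A
The multi-step checkout wins each traffic group but Flow A wins overall — the comparison reverses. The multi-step checkout's sessions skew toward search, which has a lower base rate.

Yes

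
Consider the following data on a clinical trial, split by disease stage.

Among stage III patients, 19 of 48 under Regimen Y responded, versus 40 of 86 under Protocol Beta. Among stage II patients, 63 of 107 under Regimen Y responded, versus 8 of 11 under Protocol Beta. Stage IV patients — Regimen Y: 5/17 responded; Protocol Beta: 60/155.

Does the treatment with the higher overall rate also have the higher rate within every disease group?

Stage III: Regimen Y 19/48 = 39.6%, Protocol Beta 40/86 = 46.5% → Protocol Beta
Stage II: Regimen Y 63/107 = 58.9%, Protocol Beta 8/11 = 72.7% → Protocol Beta
Stage IV: Regimen Y 5/17 = 29.4%, Protocol Beta 60/155 = 38.7% → Protocol Beta
Overall: Regimen Y 87/172 = 50.6%, Protocol Beta 108/252 = 42.9% → Regimen Y
Protocol Beta wins each disease group but Regimen Y wins overall — the comparison reverses. Protocol Beta's patients skew toward stage IV, which has a lower base rate.

No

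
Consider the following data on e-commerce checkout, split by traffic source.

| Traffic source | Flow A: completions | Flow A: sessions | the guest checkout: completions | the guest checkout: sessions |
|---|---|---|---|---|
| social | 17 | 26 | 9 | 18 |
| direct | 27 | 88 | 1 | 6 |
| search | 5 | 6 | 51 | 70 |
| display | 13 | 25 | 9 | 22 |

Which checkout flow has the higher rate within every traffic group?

Social: Flow A 17/26 = 65.4%, the guest checkout 9/18 = 50.0% → Flow A
Direct: Flow A 27/88 = 30.7%, the guest checkout 1/6 = 16.7% → Flow A
Search: Flow A 5/6 = 83.3%, the guest checkout 51/70 = 72.9% → Flow A
Display: Flow A 13/25 = 52.0%, the guest checkout 9/22 = 40.9% → Flow A
Flow A has the higher rate in all 4 groups.

Flow A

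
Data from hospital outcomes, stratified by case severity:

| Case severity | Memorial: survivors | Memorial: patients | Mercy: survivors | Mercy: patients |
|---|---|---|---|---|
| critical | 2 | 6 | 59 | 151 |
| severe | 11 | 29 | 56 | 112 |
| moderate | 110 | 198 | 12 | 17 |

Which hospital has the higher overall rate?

Critical: Memorial 2/6 = 33.3%, Mercy 59/151 = 39.1% → Mercy
Severe: Memorial 11/29 = 37.9%, Mercy 56/112 = 50.0% → Mercy
Moderate: Memorial 110/198 = 55.6%, Mercy 12/17 = 70.6% → Mercy
Overall: Memorial 123/233 = 52.8%, Mercy 127/280 = 45.4% → Memorial
(Mercy wins every case group but Memorial wins overall — Mercy's patients skew toward the low-rate critical group.)

Memorial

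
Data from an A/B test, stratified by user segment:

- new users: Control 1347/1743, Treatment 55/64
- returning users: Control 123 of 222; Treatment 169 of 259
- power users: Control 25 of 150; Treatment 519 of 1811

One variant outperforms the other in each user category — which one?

Treatment

New users: Control 1347/1743 = 77.3%, Treatment 55/64 = 85.9% → Treatment
Returning users: Control 123/222 = 55.4%, Treatment 169/259 = 65.3% → Treatment
Power users: Control 25/150 = 16.7%, Treatment 519/1811 = 28.7% → Treatment
Treatment has the higher rate in all 3 groups.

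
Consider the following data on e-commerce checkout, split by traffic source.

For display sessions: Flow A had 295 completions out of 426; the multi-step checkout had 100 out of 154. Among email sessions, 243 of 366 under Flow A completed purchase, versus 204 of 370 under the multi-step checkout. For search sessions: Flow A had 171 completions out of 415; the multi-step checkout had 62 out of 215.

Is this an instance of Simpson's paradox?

Display: Flow A 295/426 = 69.2%, the multi-step checkout 100/154 = 64.9% → Flow A
Email: Flow A 243/366 = 66.4%, the multi-step checkout 204/370 = 55.1% → Flow A
Search: Flow A 171/415 = 41.2%, the multi-step checkout 62/215 = 28.8% → Flow A
Overall: Flow A 709/1207 = 58.7%, the multi-step checkout 366/739 = 49.5% → Flow A
Flow A wins overall and in every traffic group — no reversal.

No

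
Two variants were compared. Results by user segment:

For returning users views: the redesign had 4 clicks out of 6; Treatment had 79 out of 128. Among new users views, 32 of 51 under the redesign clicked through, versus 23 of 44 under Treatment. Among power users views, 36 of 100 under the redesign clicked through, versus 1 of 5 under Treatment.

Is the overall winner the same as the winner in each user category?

No

Returning users: the redesign 4/6 = 66.7%, Treatment 79/128 = 61.7% → the redesign
New users: the redesign 32/51 = 62.7%, Treatment 23/44 = 52.3% → the redesign
Power users: the redesign 36/100 = 36.0%, Treatment 1/5 = 20.0% → the redesign
Overall: the redesign 72/157 = 45.9%, Treatment 103/177 = 58.2% → Treatment
The redesign wins each user group but Treatment wins overall — the comparison reverses. The redesign's views skew toward power users, which has a lower base rate.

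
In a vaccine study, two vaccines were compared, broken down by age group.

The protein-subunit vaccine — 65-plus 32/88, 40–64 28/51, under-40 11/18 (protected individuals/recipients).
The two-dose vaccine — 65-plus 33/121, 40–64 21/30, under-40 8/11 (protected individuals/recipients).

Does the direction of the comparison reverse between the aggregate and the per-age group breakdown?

65-plus: the protein-subunit vaccine 32/88 = 36.4%, the two-dose vaccine 33/121 = 27.3% → the protein-subunit vaccine
40–64: the protein-subunit vaccine 28/51 = 54.9%, the two-dose vaccine 21/30 = 70.0% → the two-dose vaccine
Under-40: the protein-subunit vaccine 11/18 = 61.1%, the two-dose vaccine 8/11 = 72.7% → the two-dose vaccine
Overall: the protein-subunit vaccine 71/157 = 45.2%, the two-dose vaccine 62/162 = 38.3% → the protein-subunit vaccine
Neither sweeps: the protein-subunit vaccine wins 1 of 3 groups, the two-dose vaccine wins 2. The protein-subunit vaccine wins overall but not every group — no Simpson reversal.

No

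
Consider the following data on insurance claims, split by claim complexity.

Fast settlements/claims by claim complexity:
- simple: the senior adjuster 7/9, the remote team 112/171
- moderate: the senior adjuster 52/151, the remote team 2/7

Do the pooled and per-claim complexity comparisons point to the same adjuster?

Simple: the senior adjuster 7/9 = 77.8%, the remote team 112/171 = 65.5% → the senior adjuster
Moderate: the senior adjuster 52/151 = 34.4%, the remote team 2/7 = 28.6% → the senior adjuster
Overall: the senior adjuster 59/160 = 36.9%, the remote team 114/178 = 64.0% → the remote team
The senior adjuster wins each claim group but the remote team wins overall — the comparison reverses. The senior adjuster's claims skew toward moderate, which has a lower base rate.

No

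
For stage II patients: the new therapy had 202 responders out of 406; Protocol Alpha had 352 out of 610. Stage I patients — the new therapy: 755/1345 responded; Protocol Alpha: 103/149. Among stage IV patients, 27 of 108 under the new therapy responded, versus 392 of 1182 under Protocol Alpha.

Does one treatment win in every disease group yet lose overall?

Yes

Stage II: the new therapy 202/406 = 49.8%, Protocol Alpha 352/610 = 57.7% → Protocol Alpha
Stage I: the new therapy 755/1345 = 56.1%, Protocol Alpha 103/149 = 69.1% → Protocol Alpha
Stage IV: the new therapy 27/108 = 25.0%, Protocol Alpha 392/1182 = 33.2% → Protocol Alpha
Overall: the new therapy 984/1859 = 52.9%, Protocol Alpha 847/1941 = 43.6% → the new therapy
Protocol Alpha wins each disease group but the new therapy wins overall — the comparison reverses. Protocol Alpha's patients skew toward stage IV, which has a lower base rate.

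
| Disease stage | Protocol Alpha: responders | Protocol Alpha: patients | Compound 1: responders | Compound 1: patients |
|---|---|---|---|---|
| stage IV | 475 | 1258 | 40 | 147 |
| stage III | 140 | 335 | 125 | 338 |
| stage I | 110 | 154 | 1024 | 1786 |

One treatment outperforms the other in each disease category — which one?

Stage IV: Protocol Alpha 475/1258 = 37.8%, Compound 1 40/147 = 27.2% → Protocol Alpha
Stage III: Protocol Alpha 140/335 = 41.8%, Compound 1 125/338 = 37.0% → Protocol Alpha
Stage I: Protocol Alpha 110/154 = 71.4%, Compound 1 1024/1786 = 57.3% → Protocol Alpha
Protocol Alpha has the higher rate in all 3 groups.

Protocol Alpha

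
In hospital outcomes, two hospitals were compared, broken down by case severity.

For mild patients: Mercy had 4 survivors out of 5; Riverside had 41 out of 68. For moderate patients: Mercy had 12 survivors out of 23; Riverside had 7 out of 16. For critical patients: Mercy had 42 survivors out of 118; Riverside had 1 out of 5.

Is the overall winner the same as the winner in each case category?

No

Mild: Mercy 4/5 = 80.0%, Riverside 41/68 = 60.3% → Mercy
Moderate: Mercy 12/23 = 52.2%, Riverside 7/16 = 43.8% → Mercy
Critical: Mercy 42/118 = 35.6%, Riverside 1/5 = 20.0% → Mercy
Overall: Mercy 58/146 = 39.7%, Riverside 49/89 = 55.1% → Riverside
Mercy wins each case group but Riverside wins overall — the comparison reverses. Mercy's patients skew toward critical, which has a lower base rate.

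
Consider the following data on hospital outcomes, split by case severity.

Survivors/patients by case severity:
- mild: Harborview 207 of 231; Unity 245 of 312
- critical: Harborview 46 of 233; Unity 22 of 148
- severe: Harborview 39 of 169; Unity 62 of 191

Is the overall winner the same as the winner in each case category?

No

Mild: Harborview 207/231 = 89.6%, Unity 245/312 = 78.5% → Harborview
Critical: Harborview 46/233 = 19.7%, Unity 22/148 = 14.9% → Harborview
Severe: Harborview 39/169 = 23.1%, Unity 62/191 = 32.5% → Unity
Overall: Harborview 292/633 = 46.1%, Unity 329/651 = 50.5% → Unity
Neither sweeps: Harborview wins 2 of 3 groups, Unity wins 1. Unity wins overall but not every group — no Simpson reversal.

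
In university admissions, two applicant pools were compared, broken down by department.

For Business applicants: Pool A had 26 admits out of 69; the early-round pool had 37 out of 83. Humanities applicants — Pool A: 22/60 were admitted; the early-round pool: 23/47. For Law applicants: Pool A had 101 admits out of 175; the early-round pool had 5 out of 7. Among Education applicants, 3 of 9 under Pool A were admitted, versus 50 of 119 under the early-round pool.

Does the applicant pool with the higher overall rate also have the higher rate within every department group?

Business: Pool A 26/69 = 37.7%, the early-round pool 37/83 = 44.6% → the early-round pool
Humanities: Pool A 22/60 = 36.7%, the early-round pool 23/47 = 48.9% → the early-round pool
Law: Pool A 101/175 = 57.7%, the early-round pool 5/7 = 71.4% → the early-round pool
Education: Pool A 3/9 = 33.3%, the early-round pool 50/119 = 42.0% → the early-round pool
Overall: Pool A 152/313 = 48.6%, the early-round pool 115/256 = 44.9% → Pool A
The early-round pool wins each department group but Pool A wins overall — the comparison reverses. The early-round pool's applicants skew toward Education, which has a lower base rate.

No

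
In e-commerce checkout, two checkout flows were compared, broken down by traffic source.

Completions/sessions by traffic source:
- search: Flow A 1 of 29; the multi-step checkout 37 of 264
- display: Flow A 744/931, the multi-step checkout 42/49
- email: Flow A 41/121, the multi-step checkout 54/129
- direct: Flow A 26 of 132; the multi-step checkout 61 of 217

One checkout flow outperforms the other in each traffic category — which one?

the multi-step checkout

Search: Flow A 1/29 = 3.4%, the multi-step checkout 37/264 = 14.0% → the multi-step checkout
Display: Flow A 744/931 = 79.9%, the multi-step checkout 42/49 = 85.7% → the multi-step checkout
Email: Flow A 41/121 = 33.9%, the multi-step checkout 54/129 = 41.9% → the multi-step checkout
Direct: Flow A 26/132 = 19.7%, the multi-step checkout 61/217 = 28.1% → the multi-step checkout
The multi-step checkout has the higher rate in all 4 groups.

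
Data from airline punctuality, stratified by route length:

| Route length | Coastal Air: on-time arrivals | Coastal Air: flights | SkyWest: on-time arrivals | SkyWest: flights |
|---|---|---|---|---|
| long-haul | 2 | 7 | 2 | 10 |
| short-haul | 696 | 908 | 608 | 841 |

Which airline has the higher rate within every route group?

Coastal Air

Long-haul: Coastal Air 2/7 = 28.6%, SkyWest 2/10 = 20.0% → Coastal Air
Short-haul: Coastal Air 696/908 = 76.7%, SkyWest 608/841 = 72.3% → Coastal Air
Coastal Air has the higher rate in both groups.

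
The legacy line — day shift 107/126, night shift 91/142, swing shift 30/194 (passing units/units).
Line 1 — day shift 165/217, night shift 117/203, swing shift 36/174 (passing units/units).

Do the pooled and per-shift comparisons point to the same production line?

Day shift: the legacy line 107/126 = 84.9%, Line 1 165/217 = 76.0% → the legacy line
Night shift: the legacy line 91/142 = 64.1%, Line 1 117/203 = 57.6% → the legacy line
Swing shift: the legacy line 30/194 = 15.5%, Line 1 36/174 = 20.7% → Line 1
Overall: the legacy line 228/462 = 49.4%, Line 1 318/594 = 53.5% → Line 1
Neither sweeps: the legacy line wins 2 of 3 groups, Line 1 wins 1. Line 1 wins overall but not every group — no Simpson reversal.

No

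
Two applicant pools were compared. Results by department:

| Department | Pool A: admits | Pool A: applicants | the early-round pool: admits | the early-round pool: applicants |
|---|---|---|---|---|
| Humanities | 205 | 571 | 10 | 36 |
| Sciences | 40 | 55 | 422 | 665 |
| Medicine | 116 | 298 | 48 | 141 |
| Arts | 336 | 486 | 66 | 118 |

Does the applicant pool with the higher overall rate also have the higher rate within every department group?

Humanities: Pool A 205/571 = 35.9%, the early-round pool 10/36 = 27.8% → Pool A
Sciences: Pool A 40/55 = 72.7%, the early-round pool 422/665 = 63.5% → Pool A
Medicine: Pool A 116/298 = 38.9%, the early-round pool 48/141 = 34.0% → Pool A
Arts: Pool A 336/486 = 69.1%, the early-round pool 66/118 = 55.9% → Pool A
Overall: Pool A 697/1410 = 49.4%, the early-round pool 546/960 = 56.9% → the early-round pool
Pool A wins each department group but the early-round pool wins overall — the comparison reverses. Pool A's applicants skew toward Humanities, which has a lower base rate.

No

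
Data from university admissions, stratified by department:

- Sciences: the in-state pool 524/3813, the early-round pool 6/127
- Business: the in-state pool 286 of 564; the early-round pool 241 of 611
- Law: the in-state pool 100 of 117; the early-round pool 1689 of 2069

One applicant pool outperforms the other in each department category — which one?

Sciences: the in-state pool 524/3813 = 13.7%, the early-round pool 6/127 = 4.7% → the in-state pool
Business: the in-state pool 286/564 = 50.7%, the early-round pool 241/611 = 39.4% → the in-state pool
Law: the in-state pool 100/117 = 85.5%, the early-round pool 1689/2069 = 81.6% → the in-state pool
The in-state pool has the higher rate in all 3 groups.

the in-state pool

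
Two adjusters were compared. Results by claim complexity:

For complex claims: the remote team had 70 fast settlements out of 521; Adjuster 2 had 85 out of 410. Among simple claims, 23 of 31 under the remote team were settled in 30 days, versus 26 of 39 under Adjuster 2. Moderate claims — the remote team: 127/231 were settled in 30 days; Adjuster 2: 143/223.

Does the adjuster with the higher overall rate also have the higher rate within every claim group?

Complex: the remote team 70/521 = 13.4%, Adjuster 2 85/410 = 20.7% → Adjuster 2
Simple: the remote team 23/31 = 74.2%, Adjuster 2 26/39 = 66.7% → the remote team
Moderate: the remote team 127/231 = 55.0%, Adjuster 2 143/223 = 64.1% → Adjuster 2
Overall: the remote team 220/783 = 28.1%, Adjuster 2 254/672 = 37.8% → Adjuster 2
Neither sweeps: the remote team wins 1 of 3 groups, Adjuster 2 wins 2. Adjuster 2 wins overall but not every group — no Simpson reversal.

No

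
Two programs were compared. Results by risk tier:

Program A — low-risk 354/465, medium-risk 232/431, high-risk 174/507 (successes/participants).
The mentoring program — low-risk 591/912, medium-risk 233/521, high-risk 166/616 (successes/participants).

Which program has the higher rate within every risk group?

Program A

Low-risk: Program A 354/465 = 76.1%, the mentoring program 591/912 = 64.8% → Program A
Medium-risk: Program A 232/431 = 53.8%, the mentoring program 233/521 = 44.7% → Program A
High-risk: Program A 174/507 = 34.3%, the mentoring program 166/616 = 26.9% → Program A
Program A has the higher rate in all 3 groups.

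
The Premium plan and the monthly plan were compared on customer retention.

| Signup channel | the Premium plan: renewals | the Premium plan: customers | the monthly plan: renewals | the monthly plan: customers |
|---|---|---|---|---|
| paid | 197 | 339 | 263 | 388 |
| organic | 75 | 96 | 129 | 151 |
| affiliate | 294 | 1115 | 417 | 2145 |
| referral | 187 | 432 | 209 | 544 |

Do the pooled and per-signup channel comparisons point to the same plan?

Paid: the Premium plan 197/339 = 58.1%, the monthly plan 263/388 = 67.8% → the monthly plan
Organic: the Premium plan 75/96 = 78.1%, the monthly plan 129/151 = 85.4% → the monthly plan
Affiliate: the Premium plan 294/1115 = 26.4%, the monthly plan 417/2145 = 19.4% → the Premium plan
Referral: the Premium plan 187/432 = 43.3%, the monthly plan 209/544 = 38.4% → the Premium plan
Overall: the Premium plan 753/1982 = 38.0%, the monthly plan 1018/3228 = 31.5% → the Premium plan
Neither sweeps: the Premium plan wins 2 of 4 groups, the monthly plan wins 2. The Premium plan wins overall but not every group — no Simpson reversal.

No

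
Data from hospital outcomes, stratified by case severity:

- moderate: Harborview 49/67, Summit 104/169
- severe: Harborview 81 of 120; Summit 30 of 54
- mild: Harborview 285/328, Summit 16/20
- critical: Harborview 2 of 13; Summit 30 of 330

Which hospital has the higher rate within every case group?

Moderate: Harborview 49/67 = 73.1%, Summit 104/169 = 61.5% → Harborview
Severe: Harborview 81/120 = 67.5%, Summit 30/54 = 55.6% → Harborview
Mild: Harborview 285/328 = 86.9%, Summit 16/20 = 80.0% → Harborview
Critical: Harborview 2/13 = 15.4%, Summit 30/330 = 9.1% → Harborview
Harborview has the higher rate in all 4 groups.

Harborview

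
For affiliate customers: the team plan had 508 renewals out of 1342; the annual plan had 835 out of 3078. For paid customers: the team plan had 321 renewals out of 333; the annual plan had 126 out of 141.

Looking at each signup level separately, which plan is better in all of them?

the team plan

Affiliate: the team plan 508/1342 = 37.9%, the annual plan 835/3078 = 27.1% → the team plan
Paid: the team plan 321/333 = 96.4%, the annual plan 126/141 = 89.4% → the team plan
The team plan has the higher rate in both groups.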